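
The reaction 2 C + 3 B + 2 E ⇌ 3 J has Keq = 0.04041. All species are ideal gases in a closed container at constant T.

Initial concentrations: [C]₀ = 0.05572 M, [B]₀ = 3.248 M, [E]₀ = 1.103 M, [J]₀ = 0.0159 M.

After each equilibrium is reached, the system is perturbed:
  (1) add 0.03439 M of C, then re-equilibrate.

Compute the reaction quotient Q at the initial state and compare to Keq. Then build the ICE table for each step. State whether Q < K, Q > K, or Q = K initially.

Q₀ = 3.1058e-05 vs Keq = 0.04041 ⇒ Q<K, forward
Step 1:
                    C           B           E           J
  init        0.05572       3.248       1.103      0.0159
  Δ          -0.03904    -0.05856    -0.03904     0.05856
  eq          0.01668       3.189       1.064     0.07446
  solve Keq expr → x = 0.01952; check Q = 0.04041
Then add 0.03439 M of C.
Step 2:
                    C           B           E           J
  init        0.05107       3.189       1.064     0.07446
  Δ          -0.02145    -0.03217    -0.02145     0.03217
  eq          0.02962       3.157       1.043      0.1066
  solve Keq expr → x = 0.01072; check Q = 0.04041

Q₀ = 3.1058e-05; Q < K (proceeds forward)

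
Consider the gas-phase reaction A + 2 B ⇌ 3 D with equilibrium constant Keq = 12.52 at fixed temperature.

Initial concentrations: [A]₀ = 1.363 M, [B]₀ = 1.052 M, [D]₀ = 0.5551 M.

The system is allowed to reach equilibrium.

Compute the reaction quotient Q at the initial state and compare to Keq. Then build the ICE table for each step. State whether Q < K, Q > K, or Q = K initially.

Q₀ = 0.1134 vs Keq = 12.52 ⇒ Q<K, forward
Step 1:
                    A           B           D
  init          1.363       1.052      0.5551
  Δ           -0.2921     -0.5843      0.8764
  eq            1.071      0.4677       1.431
  solve Keq expr → x = 0.2921; check Q = 12.52

Q₀ = 0.1134; Q < K (proceeds forward)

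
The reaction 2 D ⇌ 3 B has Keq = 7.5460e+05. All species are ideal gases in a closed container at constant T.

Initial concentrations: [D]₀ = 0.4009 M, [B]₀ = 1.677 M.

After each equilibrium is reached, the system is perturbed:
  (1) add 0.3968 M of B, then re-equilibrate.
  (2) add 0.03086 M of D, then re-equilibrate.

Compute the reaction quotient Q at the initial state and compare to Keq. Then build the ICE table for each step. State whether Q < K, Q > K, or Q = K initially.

Q₀ = 29.34 vs Keq = 7.5460e+05 ⇒ Q<K, forward
Step 1:
                   D          B
  I           0.4009      1.677
  C           -0.397     0.5954
  E         0.003943      2.272
  solve Keq expr → x = 0.1985; check Q = 7.5460e+05
Then add 0.3968 M of B.
Step 2:
                   D          B
  I         0.003943      2.669
  C         0.001072  -0.001608
  E         0.005016      2.668
  solve Keq expr → x = -5.3610e-04; check Q = 7.5460e+05
Then add 0.03086 M of D.
Step 3:
                   D          B
  I          0.03588      2.668
  C         -0.03073    0.04609
  E         0.005146      2.714
  solve Keq expr → x = 0.01536; check Q = 7.5460e+05

Q₀ = 29.34; Q < K (proceeds forward)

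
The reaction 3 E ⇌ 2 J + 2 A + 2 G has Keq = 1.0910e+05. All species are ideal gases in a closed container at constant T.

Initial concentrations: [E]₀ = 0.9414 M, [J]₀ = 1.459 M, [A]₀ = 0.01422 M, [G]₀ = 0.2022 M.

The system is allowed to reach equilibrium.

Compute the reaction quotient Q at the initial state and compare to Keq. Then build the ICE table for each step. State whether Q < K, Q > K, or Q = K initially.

Q₀ = 2.1094e-05; Q < K (proceeds forward)

Q₀ = 2.1094e-05 vs Keq = 1.0910e+05 ⇒ Q<K, forward
Step 1:
                    E           J           A           G
  init         0.9414       1.459     0.01422      0.2022
  Δ           -0.9196      0.6131      0.6131      0.6131
  eq          0.02175       2.072      0.6273      0.8153
  solve Keq expr → x = 0.3065; check Q = 1.0910e+05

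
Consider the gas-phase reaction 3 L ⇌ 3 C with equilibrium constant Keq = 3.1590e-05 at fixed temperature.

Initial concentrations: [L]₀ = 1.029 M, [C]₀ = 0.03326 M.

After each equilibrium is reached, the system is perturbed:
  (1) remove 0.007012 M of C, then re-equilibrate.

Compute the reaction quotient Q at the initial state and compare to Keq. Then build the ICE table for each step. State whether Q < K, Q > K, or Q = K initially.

Q₀ = 3.3769e-05 vs Keq = 3.1590e-05 ⇒ Q>K, reverse
Step 1:
                   L          C
  I            1.029    0.03326
  C       7.0900e-04 -7.0900e-04
  E             1.03    0.03255
  solve Keq expr → x = -2.3633e-04; check Q = 3.1590e-05
Then remove 0.007012 M of C.
Step 2:
                   L          C
  I             1.03    0.02554
  C        -0.006797   0.006797
  E            1.023    0.03234
  solve Keq expr → x = 0.002266; check Q = 3.1590e-05

Q₀ = 3.3769e-05; Q > K (proceeds reverse)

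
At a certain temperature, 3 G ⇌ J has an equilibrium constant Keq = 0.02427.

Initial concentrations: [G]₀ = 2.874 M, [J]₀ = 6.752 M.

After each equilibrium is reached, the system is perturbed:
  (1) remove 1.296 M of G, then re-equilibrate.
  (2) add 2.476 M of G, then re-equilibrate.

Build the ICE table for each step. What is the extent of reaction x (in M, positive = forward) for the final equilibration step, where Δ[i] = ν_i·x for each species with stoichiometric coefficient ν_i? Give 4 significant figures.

Q₀ = 0.2844 vs Keq = 0.02427 ⇒ Q>K, reverse
Step 1:
                    G           J
  init          2.874       6.752
  Δ             3.281      -1.094
  eq            6.155       5.658
  solve Keq expr → x = -1.094; check Q = 0.02427
Then remove 1.296 M of G.
Step 2:
                    G           J
  init          4.859       5.658
  Δ             1.153     -0.3844
  eq            6.012       5.274
  solve Keq expr → x = -0.3844; check Q = 0.02427
Then add 2.476 M of G.
Step 3:
                    G           J
  init          8.488       5.274
  Δ            -2.208      0.7361
  eq             6.28        6.01
  solve Keq expr → x = 0.7361; check Q = 0.02427

x = 0.7361 M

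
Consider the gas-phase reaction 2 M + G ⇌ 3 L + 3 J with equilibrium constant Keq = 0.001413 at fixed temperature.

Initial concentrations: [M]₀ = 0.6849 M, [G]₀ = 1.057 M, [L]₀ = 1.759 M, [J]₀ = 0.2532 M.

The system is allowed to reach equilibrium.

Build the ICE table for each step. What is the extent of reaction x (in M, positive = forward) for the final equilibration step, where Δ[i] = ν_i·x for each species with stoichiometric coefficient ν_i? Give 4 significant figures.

x = -0.06289 M

Q₀ = 0.1782 vs Keq = 0.001413 ⇒ Q>K, reverse
Step 1:
                  M         G         L         J
  I          0.6849     1.057     1.759    0.2532
  C          0.1258   0.06289   -0.1887   -0.1887
  E          0.8107      1.12      1.57   0.06452
  solve Keq expr → x = -0.06289; check Q = 0.001413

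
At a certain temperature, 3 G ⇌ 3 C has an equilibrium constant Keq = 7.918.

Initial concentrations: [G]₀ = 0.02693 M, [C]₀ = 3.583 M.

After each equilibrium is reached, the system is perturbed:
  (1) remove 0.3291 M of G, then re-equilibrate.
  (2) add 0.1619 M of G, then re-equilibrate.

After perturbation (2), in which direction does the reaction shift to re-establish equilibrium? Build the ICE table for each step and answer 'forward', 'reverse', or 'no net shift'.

Direction: forward

Q₀ = 2.3552e+06 vs Keq = 7.918 ⇒ Q>K, reverse
Step 1:
                  G         C
  init      0.02693     3.583
  Δ           1.179    -1.179
  eq          1.206     2.404
  solve Keq expr → x = -0.393; check Q = 7.918
Then remove 0.3291 M of G.
Step 2:
                  G         C
  init        0.877     2.404
  Δ          0.2191   -0.2191
  eq          1.096     2.185
  solve Keq expr → x = -0.07305; check Q = 7.918
Then add 0.1619 M of G.
Step 3:
                  G         C
  init        1.258     2.185
  Δ         -0.1078    0.1078
  eq           1.15     2.293
  solve Keq expr → x = 0.03594; check Q = 7.918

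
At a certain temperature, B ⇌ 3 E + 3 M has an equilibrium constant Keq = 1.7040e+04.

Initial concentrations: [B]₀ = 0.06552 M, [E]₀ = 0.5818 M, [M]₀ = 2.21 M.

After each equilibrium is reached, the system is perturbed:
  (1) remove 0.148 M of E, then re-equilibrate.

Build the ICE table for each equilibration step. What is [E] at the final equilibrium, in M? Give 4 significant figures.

Q₀ = 32.44 vs Keq = 1.7040e+04 ⇒ Q<K, forward
Step 1:
                    B           E           M
  Initial     0.06552      0.5818        2.21
  Change     -0.06514      0.1954      0.1954
  Equil    3.8345e-04      0.7772       2.405
  solve Keq expr → x = 0.06514; check Q = 1.7040e+04
Then remove 0.148 M of E.
Step 2:
                    B           E           M
  Initial  3.8345e-04      0.6292       2.405
  Change  -1.7933e-04  5.3799e-04  5.3799e-04
  Equil    2.0412e-04      0.6297       2.406
  solve Keq expr → x = 1.7933e-04; check Q = 1.7040e+04

[E]_eq = 0.6297 M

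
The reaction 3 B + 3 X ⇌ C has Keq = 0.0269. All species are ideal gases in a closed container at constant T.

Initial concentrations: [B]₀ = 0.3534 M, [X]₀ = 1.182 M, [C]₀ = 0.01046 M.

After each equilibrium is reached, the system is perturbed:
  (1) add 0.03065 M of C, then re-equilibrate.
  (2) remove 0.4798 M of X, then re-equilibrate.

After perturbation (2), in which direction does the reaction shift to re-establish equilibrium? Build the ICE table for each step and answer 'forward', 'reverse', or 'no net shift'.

Q₀ = 0.1435 vs Keq = 0.0269 ⇒ Q>K, reverse
Step 1:
                   B          X          C
  init        0.3534      1.182    0.01046
  Δ          0.02379    0.02379  -0.007929
  eq          0.3772      1.206   0.002531
  solve Keq expr → x = -0.007929; check Q = 0.0269
Then add 0.03065 M of C.
Step 2:
                   B          X          C
  init        0.3772      1.206    0.03318
  Δ          0.08274    0.08274   -0.02758
  eq          0.4599      1.289   0.005599
  solve Keq expr → x = -0.02758; check Q = 0.0269
Then remove 0.4798 M of X.
Step 3:
                   B          X          C
  init        0.4599     0.8087   0.005599
  Δ           0.0121     0.0121  -0.004034
  eq           0.472     0.8208   0.001565
  solve Keq expr → x = -0.004034; check Q = 0.0269

Direction: reverse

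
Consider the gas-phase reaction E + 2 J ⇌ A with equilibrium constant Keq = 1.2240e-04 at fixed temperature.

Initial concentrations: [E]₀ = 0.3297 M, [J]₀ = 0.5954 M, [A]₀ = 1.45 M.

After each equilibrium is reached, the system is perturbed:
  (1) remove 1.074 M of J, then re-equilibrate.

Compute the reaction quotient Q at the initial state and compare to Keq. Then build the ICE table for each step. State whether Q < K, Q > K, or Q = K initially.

Q₀ = 12.41; Q > K (proceeds reverse)

Q₀ = 12.41 vs Keq = 1.2240e-04 ⇒ Q>K, reverse
Step 1:
                  E         J         A
  I          0.3297    0.5954      1.45
  C           1.447     2.895    -1.447
  E           1.777      3.49  0.002649
  solve Keq expr → x = -1.447; check Q = 1.2240e-04
Then remove 1.074 M of J.
Step 2:
                  E         J         A
  I           1.777     2.416  0.002649
  C        0.001376  0.002752 -0.001376
  E           1.778     2.419  0.001274
  solve Keq expr → x = -0.001376; check Q = 1.2240e-04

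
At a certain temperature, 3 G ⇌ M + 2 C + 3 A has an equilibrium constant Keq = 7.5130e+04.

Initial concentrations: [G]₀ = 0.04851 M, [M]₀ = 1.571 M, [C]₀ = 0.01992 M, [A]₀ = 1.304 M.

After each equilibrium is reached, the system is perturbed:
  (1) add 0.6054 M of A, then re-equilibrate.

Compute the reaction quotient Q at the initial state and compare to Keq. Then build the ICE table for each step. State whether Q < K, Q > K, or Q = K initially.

Q₀ = 12.11 vs Keq = 7.5130e+04 ⇒ Q<K, forward
Step 1:
                   G          M          C          A
  Initial    0.04851      1.571    0.01992      1.304
  Change    -0.04353    0.01451    0.02902    0.04353
  Equil     0.004982      1.586    0.04894      1.348
  solve Keq expr → x = 0.01451; check Q = 7.5130e+04
Then add 0.6054 M of A.
Step 2:
                   G          M          C          A
  Initial   0.004982      1.586    0.04894      1.953
  Change    0.002092 -6.9730e-04  -0.001395  -0.002092
  Equil     0.007074      1.585    0.04754      1.951
  solve Keq expr → x = -6.9730e-04; check Q = 7.5130e+04

Q₀ = 12.11; Q < K (proceeds forward)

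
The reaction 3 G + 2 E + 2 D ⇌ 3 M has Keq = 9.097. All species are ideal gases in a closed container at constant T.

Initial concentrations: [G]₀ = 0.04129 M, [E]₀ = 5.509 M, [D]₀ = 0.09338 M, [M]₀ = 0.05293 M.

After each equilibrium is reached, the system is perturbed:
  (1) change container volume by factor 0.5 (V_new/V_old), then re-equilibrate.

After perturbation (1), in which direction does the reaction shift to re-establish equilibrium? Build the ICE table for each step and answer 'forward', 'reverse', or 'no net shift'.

Direction: forward

Q₀ = 7.96 vs Keq = 9.097 ⇒ Q<K, forward
Step 1:
                   G          E          D          M
  I          0.04129      5.509    0.09338    0.05293
  C       -9.2557e-04 -6.1705e-04 -6.1705e-04 9.2557e-04
  E          0.04036      5.508    0.09276    0.05386
  solve Keq expr → x = 3.0852e-04; check Q = 9.097
Then change container volume by factor 0.5 (V_new/V_old).
Step 2:
                   G          E          D          M
  I          0.08073      11.02     0.1855     0.1077
  C         -0.03447   -0.02298   -0.02298    0.03447
  E          0.04625      10.99     0.1625     0.1422
  solve Keq expr → x = 0.01149; check Q = 9.097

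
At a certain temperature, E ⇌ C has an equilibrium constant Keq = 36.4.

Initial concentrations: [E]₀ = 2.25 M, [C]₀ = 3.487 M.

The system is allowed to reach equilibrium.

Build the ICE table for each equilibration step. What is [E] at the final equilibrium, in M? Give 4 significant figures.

Q₀ = 1.55 vs Keq = 36.4 ⇒ Q<K, forward
Step 1:
                  E         C
  I            2.25     3.487
  C          -2.097     2.097
  E          0.1534     5.584
  solve Keq expr → x = 2.097; check Q = 36.4

[E]_eq = 0.1534 M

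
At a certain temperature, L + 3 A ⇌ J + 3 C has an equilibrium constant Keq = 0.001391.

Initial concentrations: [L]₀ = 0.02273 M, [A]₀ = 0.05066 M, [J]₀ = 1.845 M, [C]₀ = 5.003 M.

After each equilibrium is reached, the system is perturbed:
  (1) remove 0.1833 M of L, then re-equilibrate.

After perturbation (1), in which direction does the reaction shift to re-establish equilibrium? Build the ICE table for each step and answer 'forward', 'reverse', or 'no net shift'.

Direction: reverse

Q₀ = 7.8179e+07 vs Keq = 0.001391 ⇒ Q>K, reverse
Step 1:
                   L          A          J          C
  Initial    0.02273    0.05066      1.845      5.003
  Change       1.425      4.274     -1.425     -4.274
  Equil        1.447      4.325     0.4203      0.729
  solve Keq expr → x = -1.425; check Q = 0.001391
Then remove 0.1833 M of L.
Step 2:
                   L          A          J          C
  Initial      1.264      4.325     0.4203      0.729
  Change    0.007604    0.02281  -0.007604   -0.02281
  Equil        1.272      4.347     0.4127     0.7062
  solve Keq expr → x = -0.007604; check Q = 0.001391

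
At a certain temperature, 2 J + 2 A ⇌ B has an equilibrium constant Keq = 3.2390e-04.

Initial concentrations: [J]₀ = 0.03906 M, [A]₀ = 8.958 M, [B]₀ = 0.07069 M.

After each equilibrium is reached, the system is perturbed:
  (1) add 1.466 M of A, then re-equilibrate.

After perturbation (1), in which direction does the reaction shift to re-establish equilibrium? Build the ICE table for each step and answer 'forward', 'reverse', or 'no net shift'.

Direction: forward

Q₀ = 0.5774 vs Keq = 3.2390e-04 ⇒ Q>K, reverse
Step 1:
                  J         A         B
  I         0.03906     8.958   0.07069
  C          0.1397    0.1397  -0.06983
  E          0.1787     9.098 8.5635e-04
  solve Keq expr → x = -0.06983; check Q = 3.2390e-04
Then add 1.466 M of A.
Step 2:
                  J         A         B
  I          0.1787     10.56 8.5635e-04
  C       -5.8120e-04 -5.8120e-04 2.9060e-04
  E          0.1781     10.56  0.001147
  solve Keq expr → x = 2.9060e-04; check Q = 3.2390e-04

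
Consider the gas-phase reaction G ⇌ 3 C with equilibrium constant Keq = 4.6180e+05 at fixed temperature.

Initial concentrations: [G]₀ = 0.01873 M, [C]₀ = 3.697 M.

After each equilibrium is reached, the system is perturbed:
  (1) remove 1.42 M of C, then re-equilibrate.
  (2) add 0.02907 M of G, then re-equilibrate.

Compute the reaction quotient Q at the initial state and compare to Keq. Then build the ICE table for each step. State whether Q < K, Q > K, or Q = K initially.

Q₀ = 2698; Q < K (proceeds forward)

Q₀ = 2698 vs Keq = 4.6180e+05 ⇒ Q<K, forward
Step 1:
                   G          C
  init       0.01873      3.697
  Δ         -0.01862    0.05585
  eq      1.1445e-04      3.753
  solve Keq expr → x = 0.01862; check Q = 4.6180e+05
Then remove 1.42 M of C.
Step 2:
                   G          C
  init    1.1445e-04      2.333
  Δ       -8.6952e-05 2.6086e-04
  eq      2.7501e-05      2.333
  solve Keq expr → x = 8.6952e-05; check Q = 4.6180e+05
Then add 0.02907 M of G.
Step 3:
                   G          C
  init        0.0291      2.333
  Δ         -0.02907     0.0872
  eq      3.0701e-05       2.42
  solve Keq expr → x = 0.02907; check Q = 4.6180e+05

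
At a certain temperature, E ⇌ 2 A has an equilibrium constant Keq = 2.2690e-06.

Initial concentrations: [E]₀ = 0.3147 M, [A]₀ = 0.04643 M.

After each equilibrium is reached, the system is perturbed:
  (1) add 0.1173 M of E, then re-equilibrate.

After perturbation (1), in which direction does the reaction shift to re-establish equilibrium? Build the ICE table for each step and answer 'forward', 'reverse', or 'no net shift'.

Q₀ = 0.00685 vs Keq = 2.2690e-06 ⇒ Q>K, reverse
Step 1:
                   E          A
  I           0.3147    0.04643
  C          0.02278   -0.04555
  E           0.3375 8.7506e-04
  solve Keq expr → x = -0.02278; check Q = 2.2690e-06
Then add 0.1173 M of E.
Step 2:
                   E          A
  I           0.4548 8.7506e-04
  C       -7.0339e-05 1.4068e-04
  E           0.4547   0.001016
  solve Keq expr → x = 7.0339e-05; check Q = 2.2690e-06

Direction: forward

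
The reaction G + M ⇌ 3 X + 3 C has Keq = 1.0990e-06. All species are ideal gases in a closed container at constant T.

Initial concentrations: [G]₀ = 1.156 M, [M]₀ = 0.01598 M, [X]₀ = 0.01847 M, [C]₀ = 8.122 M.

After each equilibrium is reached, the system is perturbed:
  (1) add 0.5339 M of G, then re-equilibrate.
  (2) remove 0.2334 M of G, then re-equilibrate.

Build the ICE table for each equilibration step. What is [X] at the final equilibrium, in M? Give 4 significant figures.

Q₀ = 0.1827 vs Keq = 1.0990e-06 ⇒ Q>K, reverse
Step 1:
                  G         M         X         C
  Initial     1.156   0.01598   0.01847     8.122
  Change   0.006032  0.006032  -0.01809  -0.01809
  Equil       1.162   0.02201 3.7520e-04     8.104
  solve Keq expr → x = -0.006032; check Q = 1.0990e-06
Then add 0.5339 M of G.
Step 2:
                  G         M         X         C
  Initial     1.696   0.02201 3.7520e-04     8.104
  Change  -1.6760e-05 -1.6760e-05 5.0279e-05 5.0279e-05
  Equil       1.696   0.02199 4.2548e-04     8.104
  solve Keq expr → x = 1.6760e-05; check Q = 1.0990e-06
Then remove 0.2334 M of G.
Step 3:
                  G         M         X         C
  Initial     1.463   0.02199 4.2548e-04     8.104
  Change  6.8154e-06 6.8154e-06 -2.0446e-05 -2.0446e-05
  Equil       1.463     0.022 4.0503e-04     8.104
  solve Keq expr → x = -6.8154e-06; check Q = 1.0990e-06

[X]_eq = 4.0503e-04 M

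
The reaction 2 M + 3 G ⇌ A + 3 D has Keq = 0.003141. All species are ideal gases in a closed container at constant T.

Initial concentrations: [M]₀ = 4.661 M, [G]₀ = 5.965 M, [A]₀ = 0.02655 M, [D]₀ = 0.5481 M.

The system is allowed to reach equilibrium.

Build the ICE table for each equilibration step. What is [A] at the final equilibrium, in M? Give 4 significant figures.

[A]_eq = 0.5067 M

Q₀ = 9.4810e-07 vs Keq = 0.003141 ⇒ Q<K, forward
Step 1:
                  M         G         A         D
  Initial     4.661     5.965   0.02655    0.5481
  Change    -0.9603     -1.44    0.4802      1.44
  Equil       3.701     4.525    0.5067     1.989
  solve Keq expr → x = 0.4802; check Q = 0.003141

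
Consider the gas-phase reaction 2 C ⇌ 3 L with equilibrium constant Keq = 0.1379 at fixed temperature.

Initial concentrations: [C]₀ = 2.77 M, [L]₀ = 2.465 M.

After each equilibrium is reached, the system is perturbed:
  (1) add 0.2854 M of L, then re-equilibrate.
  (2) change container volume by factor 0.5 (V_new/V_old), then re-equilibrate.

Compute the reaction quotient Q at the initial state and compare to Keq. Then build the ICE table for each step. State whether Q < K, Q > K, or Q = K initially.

Q₀ = 1.952; Q > K (proceeds reverse)

Q₀ = 1.952 vs Keq = 0.1379 ⇒ Q>K, reverse
Step 1:
                   C          L
  Initial       2.77      2.465
  Change      0.8337     -1.251
  Equil        3.604      1.214
  solve Keq expr → x = -0.4169; check Q = 0.1379
Then add 0.2854 M of L.
Step 2:
                   C          L
  Initial      3.604        1.5
  Change      0.1656    -0.2485
  Equil        3.769      1.251
  solve Keq expr → x = -0.08282; check Q = 0.1379
Then change container volume by factor 0.5 (V_new/V_old).
Step 3:
                   C          L
  Initial      7.539      2.503
  Change      0.3083    -0.4625
  Equil        7.847       2.04
  solve Keq expr → x = -0.1542; check Q = 0.1379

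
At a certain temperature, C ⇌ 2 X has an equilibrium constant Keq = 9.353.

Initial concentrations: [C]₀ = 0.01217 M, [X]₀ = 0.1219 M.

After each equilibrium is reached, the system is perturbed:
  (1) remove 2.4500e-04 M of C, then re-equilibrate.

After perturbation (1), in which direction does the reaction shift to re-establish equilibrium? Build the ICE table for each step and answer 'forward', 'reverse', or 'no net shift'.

Direction: reverse

Q₀ = 1.221 vs Keq = 9.353 ⇒ Q<K, forward
Step 1:
                  C         X
  Initial   0.01217    0.1219
  Change   -0.01002   0.02003
  Equil    0.002154    0.1419
  solve Keq expr → x = 0.01002; check Q = 9.353
Then remove 2.4500e-04 M of C.
Step 2:
                  C         X
  Initial  0.001909    0.1419
  Change  2.3100e-04 -4.6200e-04
  Equil     0.00214    0.1415
  solve Keq expr → x = -2.3100e-04; check Q = 9.353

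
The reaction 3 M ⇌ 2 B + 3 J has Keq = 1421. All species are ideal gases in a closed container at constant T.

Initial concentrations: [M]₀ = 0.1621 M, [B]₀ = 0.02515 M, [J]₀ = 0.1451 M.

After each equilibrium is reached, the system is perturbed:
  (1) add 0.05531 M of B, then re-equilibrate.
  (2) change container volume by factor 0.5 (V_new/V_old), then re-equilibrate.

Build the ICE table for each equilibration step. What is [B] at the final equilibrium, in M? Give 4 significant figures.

Q₀ = 4.5366e-04 vs Keq = 1421 ⇒ Q<K, forward
Step 1:
                  M         B         J
  I          0.1621   0.02515    0.1451
  C         -0.1553    0.1035    0.1553
  E         0.00681    0.1287    0.3004
  solve Keq expr → x = 0.05176; check Q = 1421
Then add 0.05531 M of B.
Step 2:
                  M         B         J
  I         0.00681     0.184    0.3004
  C        0.001747 -0.001164 -0.001747
  E        0.008557    0.1828    0.2986
  solve Keq expr → x = -5.8221e-04; check Q = 1421
Then change container volume by factor 0.5 (V_new/V_old).
Step 3:
                  M         B         J
  I         0.01711    0.3656    0.5973
  C        0.009324 -0.006216 -0.009324
  E         0.02644    0.3594     0.588
  solve Keq expr → x = -0.003108; check Q = 1421

[B]_eq = 0.3594 M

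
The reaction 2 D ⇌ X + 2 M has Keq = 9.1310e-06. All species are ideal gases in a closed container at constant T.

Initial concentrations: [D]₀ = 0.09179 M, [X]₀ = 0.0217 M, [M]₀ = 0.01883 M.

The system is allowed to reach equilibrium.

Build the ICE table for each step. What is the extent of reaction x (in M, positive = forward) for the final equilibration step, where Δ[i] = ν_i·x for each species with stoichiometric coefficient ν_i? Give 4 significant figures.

Q₀ = 9.1321e-04 vs Keq = 9.1310e-06 ⇒ Q>K, reverse
Step 1:
                  D         X         M
  Initial   0.09179    0.0217   0.01883
  Change    0.01604 -0.008022  -0.01604
  Equil      0.1078   0.01368  0.002786
  solve Keq expr → x = -0.008022; check Q = 9.1310e-06

x = -0.008022 M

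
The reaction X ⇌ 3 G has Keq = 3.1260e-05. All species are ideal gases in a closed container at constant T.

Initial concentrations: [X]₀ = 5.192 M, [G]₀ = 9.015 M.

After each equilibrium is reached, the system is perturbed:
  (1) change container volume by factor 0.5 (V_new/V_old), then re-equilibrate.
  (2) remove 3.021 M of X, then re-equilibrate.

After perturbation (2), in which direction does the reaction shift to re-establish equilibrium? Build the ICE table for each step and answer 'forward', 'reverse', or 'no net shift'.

Direction: reverse

Q₀ = 141.1 vs Keq = 3.1260e-05 ⇒ Q>K, reverse
Step 1:
                    X           G
  Initial       5.192       9.015
  Change        2.984      -8.952
  Equil         8.176     0.06346
  solve Keq expr → x = -2.984; check Q = 3.1260e-05
Then change container volume by factor 0.5 (V_new/V_old).
Step 2:
                    X           G
  Initial       16.35      0.1269
  Change      0.01565    -0.04694
  Equil         16.37     0.07998
  solve Keq expr → x = -0.01565; check Q = 3.1260e-05
Then remove 3.021 M of X.
Step 3:
                    X           G
  Initial       13.35     0.07998
  Change     0.001752   -0.005256
  Equil         13.35     0.07473
  solve Keq expr → x = -0.001752; check Q = 3.1260e-05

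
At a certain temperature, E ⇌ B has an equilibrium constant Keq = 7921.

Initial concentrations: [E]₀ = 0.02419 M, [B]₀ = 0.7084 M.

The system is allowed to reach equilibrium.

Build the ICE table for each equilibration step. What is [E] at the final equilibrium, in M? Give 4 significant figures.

[E]_eq = 9.2475e-05 M

Q₀ = 29.28 vs Keq = 7921 ⇒ Q<K, forward
Step 1:
                    E           B
  init        0.02419      0.7084
  Δ           -0.0241      0.0241
  eq       9.2475e-05      0.7325
  solve Keq expr → x = 0.0241; check Q = 7921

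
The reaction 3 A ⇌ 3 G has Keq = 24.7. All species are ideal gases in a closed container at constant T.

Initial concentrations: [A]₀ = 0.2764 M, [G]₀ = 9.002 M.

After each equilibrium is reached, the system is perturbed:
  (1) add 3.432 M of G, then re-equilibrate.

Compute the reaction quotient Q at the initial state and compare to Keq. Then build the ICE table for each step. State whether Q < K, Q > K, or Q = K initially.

Q₀ = 3.4546e+04 vs Keq = 24.7 ⇒ Q>K, reverse
Step 1:
                   A          G
  I           0.2764      9.002
  C            2.095     -2.095
  E            2.372      6.907
  solve Keq expr → x = -0.6984; check Q = 24.7
Then add 3.432 M of G.
Step 2:
                   A          G
  I            2.372      10.34
  C           0.8772    -0.8772
  E            3.249      9.462
  solve Keq expr → x = -0.2924; check Q = 24.7

Q₀ = 3.4546e+04; Q > K (proceeds reverse)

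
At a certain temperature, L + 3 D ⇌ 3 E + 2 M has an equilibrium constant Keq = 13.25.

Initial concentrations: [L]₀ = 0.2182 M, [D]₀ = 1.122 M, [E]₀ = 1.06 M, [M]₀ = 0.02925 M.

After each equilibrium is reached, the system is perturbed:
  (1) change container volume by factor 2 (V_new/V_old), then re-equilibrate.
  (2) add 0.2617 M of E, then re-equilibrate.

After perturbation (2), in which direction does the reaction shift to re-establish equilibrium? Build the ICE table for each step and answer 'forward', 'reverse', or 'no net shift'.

Direction: reverse

Q₀ = 0.003306 vs Keq = 13.25 ⇒ Q<K, forward
Step 1:
                   L          D          E          M
  I           0.2182      1.122       1.06    0.02925
  C          -0.1432    -0.4297     0.4297     0.2865
  E          0.07496     0.6923       1.49     0.3157
  solve Keq expr → x = 0.1432; check Q = 13.25
Then change container volume by factor 2 (V_new/V_old).
Step 2:
                   L          D          E          M
  I          0.03748     0.3461     0.7449     0.1579
  C        -0.007473   -0.02242    0.02242    0.01495
  E          0.03001     0.3237     0.7673     0.1728
  solve Keq expr → x = 0.007473; check Q = 13.25
Then add 0.2617 M of E.
Step 3:
                   L          D          E          M
  I          0.03001     0.3237      1.029     0.1728
  C         0.009909    0.02973   -0.02973   -0.01982
  E          0.03992     0.3535     0.9992      0.153
  solve Keq expr → x = -0.009909; check Q = 13.25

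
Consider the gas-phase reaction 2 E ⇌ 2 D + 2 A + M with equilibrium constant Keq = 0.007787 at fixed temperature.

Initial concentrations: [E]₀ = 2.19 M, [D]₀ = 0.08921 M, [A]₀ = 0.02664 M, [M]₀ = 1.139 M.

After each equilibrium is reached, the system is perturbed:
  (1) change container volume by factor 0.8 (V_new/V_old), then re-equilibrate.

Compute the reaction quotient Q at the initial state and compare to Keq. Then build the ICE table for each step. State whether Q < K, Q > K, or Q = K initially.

Q₀ = 1.3413e-06; Q < K (proceeds forward)

Q₀ = 1.3413e-06 vs Keq = 0.007787 ⇒ Q<K, forward
Step 1:
                  E         D         A         M
  init         2.19   0.08921   0.02664     1.139
  Δ         -0.3234    0.3234    0.3234    0.1617
  eq          1.867    0.4126      0.35     1.301
  solve Keq expr → x = 0.1617; check Q = 0.007787
Then change container volume by factor 0.8 (V_new/V_old).
Step 2:
                  E         D         A         M
  init        2.333    0.5158    0.4375     1.626
  Δ         0.06529  -0.06529  -0.06529  -0.03265
  eq          2.399    0.4505    0.3723     1.593
  solve Keq expr → x = -0.03265; check Q = 0.007787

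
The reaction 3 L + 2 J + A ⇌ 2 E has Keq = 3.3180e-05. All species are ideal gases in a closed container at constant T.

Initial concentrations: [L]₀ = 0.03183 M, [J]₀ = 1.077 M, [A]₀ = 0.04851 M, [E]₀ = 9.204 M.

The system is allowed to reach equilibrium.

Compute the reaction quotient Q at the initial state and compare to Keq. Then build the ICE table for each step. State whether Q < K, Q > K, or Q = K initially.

Q₀ = 4.6685e+07; Q > K (proceeds reverse)

Q₀ = 4.6685e+07 vs Keq = 3.3180e-05 ⇒ Q>K, reverse
Step 1:
                    L           J           A           E
  init        0.03183       1.077     0.04851       9.204
  Δ             9.951       6.634       3.317      -6.634
  eq            9.983       7.711       3.365        2.57
  solve Keq expr → x = -3.317; check Q = 3.3180e-05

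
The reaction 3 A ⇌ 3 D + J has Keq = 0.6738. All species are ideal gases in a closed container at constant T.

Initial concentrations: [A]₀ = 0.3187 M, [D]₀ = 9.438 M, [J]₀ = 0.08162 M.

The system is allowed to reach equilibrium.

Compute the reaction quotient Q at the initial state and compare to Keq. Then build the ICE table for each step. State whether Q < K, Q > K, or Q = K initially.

Q₀ = 2120 vs Keq = 0.6738 ⇒ Q>K, reverse
Step 1:
                  A         D         J
  I          0.3187     9.438   0.08162
  C          0.2444   -0.2444  -0.08147
  E          0.5631     9.194 1.5482e-04
  solve Keq expr → x = -0.08147; check Q = 0.6738

Q₀ = 2120; Q > K (proceeds reverse)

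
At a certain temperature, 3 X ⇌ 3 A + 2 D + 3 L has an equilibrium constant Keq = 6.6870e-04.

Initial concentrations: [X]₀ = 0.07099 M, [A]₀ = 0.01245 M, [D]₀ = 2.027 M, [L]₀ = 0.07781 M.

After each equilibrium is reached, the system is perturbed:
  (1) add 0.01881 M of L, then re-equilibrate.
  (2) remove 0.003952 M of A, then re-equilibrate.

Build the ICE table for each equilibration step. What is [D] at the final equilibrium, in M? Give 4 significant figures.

[D]_eq = 2.038 M

Q₀ = 1.0441e-05 vs Keq = 6.6870e-04 ⇒ Q<K, forward
Step 1:
                    X           A           D           L
  Initial     0.07099     0.01245       2.027     0.07781
  Change      -0.0178      0.0178     0.01187      0.0178
  Equil       0.05319     0.03025       2.039     0.09561
  solve Keq expr → x = 0.005934; check Q = 6.6870e-04
Then add 0.01881 M of L.
Step 2:
                    X           A           D           L
  Initial     0.05319     0.03025       2.039      0.1144
  Change     0.002891   -0.002891   -0.001927   -0.002891
  Equil       0.05608     0.02736       2.037      0.1115
  solve Keq expr → x = -9.6368e-04; check Q = 6.6870e-04
Then remove 0.003952 M of A.
Step 3:
                    X           A           D           L
  Initial     0.05608     0.02341       2.037      0.1115
  Change    -0.002292    0.002292    0.001528    0.002292
  Equil       0.05379      0.0257       2.038      0.1138
  solve Keq expr → x = 7.6407e-04; check Q = 6.6870e-04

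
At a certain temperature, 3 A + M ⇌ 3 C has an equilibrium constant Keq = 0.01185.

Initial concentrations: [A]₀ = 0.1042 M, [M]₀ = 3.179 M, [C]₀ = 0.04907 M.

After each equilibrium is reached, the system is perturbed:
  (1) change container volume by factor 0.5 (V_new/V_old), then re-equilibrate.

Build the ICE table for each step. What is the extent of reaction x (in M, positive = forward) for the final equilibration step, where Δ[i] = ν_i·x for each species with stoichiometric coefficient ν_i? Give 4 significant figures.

x = 0.004683 M

Q₀ = 0.03285 vs Keq = 0.01185 ⇒ Q>K, reverse
Step 1:
                    A           M           C
  init         0.1042       3.179     0.04907
  Δ           0.01058    0.003526    -0.01058
  eq           0.1148       3.183     0.03849
  solve Keq expr → x = -0.003526; check Q = 0.01185
Then change container volume by factor 0.5 (V_new/V_old).
Step 2:
                    A           M           C
  init         0.2296       6.365     0.07698
  Δ          -0.01405   -0.004683     0.01405
  eq           0.2155        6.36     0.09103
  solve Keq expr → x = 0.004683; check Q = 0.01185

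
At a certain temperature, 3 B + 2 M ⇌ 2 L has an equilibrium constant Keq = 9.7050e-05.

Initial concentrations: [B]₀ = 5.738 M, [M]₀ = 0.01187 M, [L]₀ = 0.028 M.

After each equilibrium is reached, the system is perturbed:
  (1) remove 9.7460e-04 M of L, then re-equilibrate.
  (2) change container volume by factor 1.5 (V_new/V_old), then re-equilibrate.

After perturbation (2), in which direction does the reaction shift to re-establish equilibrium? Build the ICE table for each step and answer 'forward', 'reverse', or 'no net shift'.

Direction: reverse

Q₀ = 0.02945 vs Keq = 9.7050e-05 ⇒ Q>K, reverse
Step 1:
                   B          M          L
  I            5.738    0.01187      0.028
  C          0.03481    0.02321   -0.02321
  E            5.773    0.03508   0.004793
  solve Keq expr → x = -0.0116; check Q = 9.7050e-05
Then remove 9.7460e-04 M of L.
Step 2:
                   B          M          L
  I            5.773    0.03508   0.003818
  C        -0.001284 -8.5607e-04 8.5607e-04
  E            5.772    0.03422   0.004674
  solve Keq expr → x = 4.2803e-04; check Q = 9.7050e-05
Then change container volume by factor 1.5 (V_new/V_old).
Step 3:
                   B          M          L
  I            3.848    0.02281   0.003116
  C         0.001981    0.00132   -0.00132
  E             3.85    0.02413   0.001796
  solve Keq expr → x = -6.6021e-04; check Q = 9.7050e-05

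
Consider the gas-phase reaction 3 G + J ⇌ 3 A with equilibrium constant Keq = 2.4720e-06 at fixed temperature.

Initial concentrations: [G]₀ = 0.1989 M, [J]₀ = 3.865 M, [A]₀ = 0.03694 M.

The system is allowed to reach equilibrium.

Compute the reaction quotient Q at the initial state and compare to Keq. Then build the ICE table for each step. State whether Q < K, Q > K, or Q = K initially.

Q₀ = 0.001657 vs Keq = 2.4720e-06 ⇒ Q>K, reverse
Step 1:
                    G           J           A
  I            0.1989       3.865     0.03694
  C           0.03204     0.01068    -0.03204
  E            0.2309       3.876    0.004905
  solve Keq expr → x = -0.01068; check Q = 2.4720e-06

Q₀ = 0.001657; Q > K (proceeds reverse)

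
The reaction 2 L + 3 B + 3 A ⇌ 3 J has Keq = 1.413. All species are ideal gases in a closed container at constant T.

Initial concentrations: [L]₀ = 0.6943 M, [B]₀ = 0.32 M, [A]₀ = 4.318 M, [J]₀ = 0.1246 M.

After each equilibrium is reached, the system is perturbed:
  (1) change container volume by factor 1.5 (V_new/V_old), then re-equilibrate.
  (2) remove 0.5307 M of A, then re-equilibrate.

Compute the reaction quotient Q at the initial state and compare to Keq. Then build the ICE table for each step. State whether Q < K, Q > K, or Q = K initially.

Q₀ = 0.001521 vs Keq = 1.413 ⇒ Q<K, forward
Step 1:
                    L           B           A           J
  init         0.6943        0.32       4.318      0.1246
  Δ           -0.1411     -0.2117     -0.2117      0.2117
  eq           0.5532      0.1083       4.106      0.3363
  solve Keq expr → x = 0.07056; check Q = 1.413
Then change container volume by factor 1.5 (V_new/V_old).
Step 2:
                    L           B           A           J
  init         0.3688      0.0722       2.738      0.2242
  Δ           0.02572     0.03857     0.03857    -0.03857
  eq           0.3945      0.1108       2.776      0.1856
  solve Keq expr → x = -0.01286; check Q = 1.413
Then remove 0.5307 M of A.
Step 3:
                    L           B           A           J
  init         0.3945      0.1108       2.245      0.1856
  Δ          0.009027     0.01354     0.01354    -0.01354
  eq           0.4035      0.1243       2.259      0.1721
  solve Keq expr → x = -0.004514; check Q = 1.413

Q₀ = 0.001521; Q < K (proceeds forward)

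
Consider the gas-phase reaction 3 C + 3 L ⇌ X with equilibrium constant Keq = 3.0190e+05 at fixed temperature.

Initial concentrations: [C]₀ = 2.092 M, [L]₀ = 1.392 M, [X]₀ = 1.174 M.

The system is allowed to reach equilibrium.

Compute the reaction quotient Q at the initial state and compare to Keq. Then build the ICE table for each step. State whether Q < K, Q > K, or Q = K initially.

Q₀ = 0.04754; Q < K (proceeds forward)

Q₀ = 0.04754 vs Keq = 3.0190e+05 ⇒ Q<K, forward
Step 1:
                   C          L          X
  Initial      2.092      1.392      1.174
  Change      -1.368     -1.368     0.4559
  Equil       0.7242    0.02422       1.63
  solve Keq expr → x = 0.4559; check Q = 3.0190e+05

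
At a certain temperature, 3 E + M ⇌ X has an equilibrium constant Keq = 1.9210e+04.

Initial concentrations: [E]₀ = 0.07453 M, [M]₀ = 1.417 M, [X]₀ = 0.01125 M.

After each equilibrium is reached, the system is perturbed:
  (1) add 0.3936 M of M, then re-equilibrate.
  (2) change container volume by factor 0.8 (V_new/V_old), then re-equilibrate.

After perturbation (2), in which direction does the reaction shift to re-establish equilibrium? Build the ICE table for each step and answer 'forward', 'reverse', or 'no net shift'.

Direction: forward

Q₀ = 19.18 vs Keq = 1.9210e+04 ⇒ Q<K, forward
Step 1:
                    E           M           X
  Initial     0.07453       1.417     0.01125
  Change     -0.06386    -0.02129     0.02129
  Equil       0.01067       1.396     0.03254
  solve Keq expr → x = 0.02129; check Q = 1.9210e+04
Then add 0.3936 M of M.
Step 2:
                    E           M           X
  Initial     0.01067       1.789     0.03254
  Change  -8.1979e-04 -2.7326e-04  2.7326e-04
  Equil      0.009847       1.789     0.03281
  solve Keq expr → x = 2.7326e-04; check Q = 1.9210e+04
Then change container volume by factor 0.8 (V_new/V_old).
Step 3:
                    E           M           X
  Initial     0.01231       2.236     0.04101
  Change    -0.002397 -7.9899e-04  7.9899e-04
  Equil      0.009911       2.235     0.04181
  solve Keq expr → x = 7.9899e-04; check Q = 1.9210e+04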